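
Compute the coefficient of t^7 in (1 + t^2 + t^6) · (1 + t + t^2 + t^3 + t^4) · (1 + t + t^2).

4

(1 + t^2 + t^6) has coefficients 1,0,1,0,0,0,1 for degrees 0…6.
(1 + t + t^2 + t^3 + t^4) has coefficients 1,1,1,1,1,0,0,0 for degrees 0…7.
Finally multiplying by (1 + t + t^2), the product of all factors after the first has coefficients 1,2,3,3,3,2,1,0 for degrees 0…7.
[t^7] = 1·0 + 1·2 + 1·2 = 4.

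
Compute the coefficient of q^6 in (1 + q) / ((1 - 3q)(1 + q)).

The denominator gives the recurrence a_n = 2a_(n−1) + 3a_(n−2) for n ≥ 2; the numerator fixes a_0 = 1, a_1 = 3.
Iterating: 1, 3, 9, 27, 81, 243, 729, so a_6 = 729.

729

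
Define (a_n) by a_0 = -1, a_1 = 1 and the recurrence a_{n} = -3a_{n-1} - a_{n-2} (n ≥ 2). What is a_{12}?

-28657

The ordinary generating function has denominator 1 + 3t + t^2.
Iterating the recurrence: a_0,…,a_{12} = -1, 1, -2, 5, -13, 34, -89, 233, -610, 1597, -4181, 10946, -28657.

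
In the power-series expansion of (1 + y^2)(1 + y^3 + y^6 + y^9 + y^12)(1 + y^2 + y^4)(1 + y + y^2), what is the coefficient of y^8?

6

(1 + y^2) has coefficients 1,0,1 for degrees 0…2.
(1 + y^3 + y^6 + y^9 + y^12) has coefficients 1,0,0,1,0,0,1,0,0 for degrees 0…8.
Multiplying by (1 + y^2 + y^4) gives running coefficients 1,0,1,1,1,1,1,1,1 for degrees 0…8.
Finally multiplying by (1 + y + y^2), the product of all factors after the first has coefficients 1,1,2,2,3,3,3,3,3 for degrees 0…8.
[y^8] = 1·3 + 1·3 = 6.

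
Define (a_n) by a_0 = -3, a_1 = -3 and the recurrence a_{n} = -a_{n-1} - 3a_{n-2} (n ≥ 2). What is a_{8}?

The ordinary generating function has denominator 1 + y + 3y^2.
Iterating the recurrence: a_0,…,a_{8} = -3, -3, 12, -3, -33, 42, 57, -183, 12.

12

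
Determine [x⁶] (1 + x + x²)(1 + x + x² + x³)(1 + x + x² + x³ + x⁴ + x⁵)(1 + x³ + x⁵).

(1 + x + x²) has coefficients 1,1,1 for degrees 0…2.
(1 + x + x² + x³) has coefficients 1,1,1,1,0,0,0 for degrees 0…6.
Multiplying by (1 + x + x² + x³ + x⁴ + x⁵) gives running coefficients 1,2,3,4,4,4,3 for degrees 0…6.
Finally multiplying by (1 + x³ + x⁵), the product of all factors after the first has coefficients 1,2,3,5,6,8,9 for degrees 0…6.
[x⁶] = 1·9 + 1·8 + 1·6 = 23.

23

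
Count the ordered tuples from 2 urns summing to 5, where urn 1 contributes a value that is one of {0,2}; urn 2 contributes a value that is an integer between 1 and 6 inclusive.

The generating function for the choices is (1 + y²)·(y + y² + y³ + y⁴ + y⁵ + y⁶); the count is [y⁵].
(1 + y²) has coefficients 1,0,1 for degrees 0…2.
(y + y² + y³ + y⁴ + y⁵ + y⁶) has coefficients 0,1,1,1,1,1 for degrees 0…5.
[y⁵] = 1·1 + 1·1 = 2.

2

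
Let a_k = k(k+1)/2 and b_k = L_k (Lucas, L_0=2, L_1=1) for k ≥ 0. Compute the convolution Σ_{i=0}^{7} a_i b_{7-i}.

255

This is [x^7] in the product of the two ordinary generating functions.
Σ = 0·29 + 1·18 + 3·11 + 6·7 + 10·4 + 15·3 + 21·1 + 28·2 = 255.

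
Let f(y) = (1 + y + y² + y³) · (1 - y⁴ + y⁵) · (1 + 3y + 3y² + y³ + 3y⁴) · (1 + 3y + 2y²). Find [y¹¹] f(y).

(1 + y + y² + y³) has coefficients 1,1,1,1 for degrees 0…3.
(1 - y⁴ + y⁵) has coefficients 1,0,0,0,-1,1,0,0,0,0,0,0 for degrees 0…11.
Multiplying by (1 + 3y + 3y² + y³ + 3y⁴) gives running coefficients 1,3,3,1,2,-2,0,2,-2,3,0,0 for degrees 0…11.
Finally multiplying by (1 + 3y + 2y²), the product of all factors after the first has coefficients 1,6,14,16,11,6,-2,-2,4,1,5,6 for degrees 0…11.
[y¹¹] = 1·6 + 1·5 + 1·1 + 1·4 = 16.

16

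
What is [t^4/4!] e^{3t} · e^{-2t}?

1

The EGF product rule gives c_4 = Σ_{k_1+k_2=4} C(4; k_1,k_2) · ∏ g_i(k_i), where e^{3t} gives (3)^k; e^{-2t} gives (-2)^k.
g_1(k) for k = 0…4: 1, 3, 9, 27, 81.
g_2(k) for k = 0…4: 1, -2, 4, -8, 16.
c_4 = Σ_k C(4,k)·g_1(k)·g_2(4−k) = 1·1·16 + 4·3·(-8) + 6·9·4 + 4·27·(-2) + 1·81·1 = 16 − 96 + 216 − 216 + 81 = 1.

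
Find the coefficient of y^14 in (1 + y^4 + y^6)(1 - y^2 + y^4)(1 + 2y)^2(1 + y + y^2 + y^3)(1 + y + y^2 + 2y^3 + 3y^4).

39

(1 + y^4 + y^6) has coefficients 1,0,0,0,1,0,1 for degrees 0…6.
(1 - y^2 + y^4) has coefficients 1,0,-1,0,1,0,0,0,0,0,0,0,0,0,0 for degrees 0…14.
Multiplying by (1 + 2y)^2 gives running coefficients 1,4,3,-4,-3,4,4,0,0,0,0,0,0,0,0 for degrees 0…14.
Multiplying by (1 + y + y^2 + y^3) gives running coefficients 1,5,8,4,0,0,1,5,8,4,0,0,0,0,0 for degrees 0…14.
Finally multiplying by (1 + y + y^2 + 2y^3 + 3y^4), the product of all factors after the first has coefficients 1,6,14,19,25,35,33,18,14,19,25,35,32,12,0 for degrees 0…14.
[y^14] = 1·0 + 1·25 + 1·14 = 39.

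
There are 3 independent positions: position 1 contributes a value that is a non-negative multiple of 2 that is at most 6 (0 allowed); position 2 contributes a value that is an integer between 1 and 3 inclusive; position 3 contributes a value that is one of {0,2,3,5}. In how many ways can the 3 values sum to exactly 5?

5

The generating function for the choices is (1 + t^2 + t^4 + t^6)·(t + t^2 + t^3)·(1 + t^2 + t^3 + t^5); the count is [t^5].
(1 + t^2 + t^4 + t^6) has coefficients 1,0,1,0,1,0 for degrees 0…5.
(t + t^2 + t^3) has coefficients 0,1,1,1,0,0 for degrees 0…5.
Finally multiplying by (1 + t^2 + t^3 + t^5), the product of all factors after the first has coefficients 0,1,1,2,2,2 for degrees 0…5.
[t^5] = 1·2 + 1·2 + 1·1 = 5.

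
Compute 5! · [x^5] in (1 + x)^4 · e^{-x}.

19

The EGF product rule gives c_5 = Σ_{k_1+k_2=5} C(5; k_1,k_2) · ∏ g_i(k_i), where (1+x)^4 gives the falling factorial (4)_k; e^{-x} gives (-1)^k.
g_1(k) for k = 0…5: 1, 4, 12, 24, 24, 0.
g_2(k) for k = 0…5: 1, -1, 1, -1, 1, -1.
c_5 = Σ_k C(5,k)·g_1(k)·g_2(5−k) = 1·1·(-1) + 5·4·1 + 10·12·(-1) + 10·24·1 + 5·24·(-1) = −1 + 20 − 120 + 240 − 120 = 19.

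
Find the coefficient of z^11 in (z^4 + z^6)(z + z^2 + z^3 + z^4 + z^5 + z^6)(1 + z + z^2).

(z^4 + z^6) has coefficients 0,0,0,0,1,0,1 for degrees 0…6.
(z + z^2 + z^3 + z^4 + z^5 + z^6) has coefficients 0,1,1,1,1,1,1,0,0,0,0,0 for degrees 0…11.
Finally multiplying by (1 + z + z^2), the product of all factors after the first has coefficients 0,1,2,3,3,3,3,2,1,0,0,0 for degrees 0…11.
[z^11] = 1·2 + 1·3 = 5.

5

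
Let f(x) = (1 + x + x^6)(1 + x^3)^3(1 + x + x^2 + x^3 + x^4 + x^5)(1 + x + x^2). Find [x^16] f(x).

(1 + x + x^6) has coefficients 1,1,0,0,0,0,1 for degrees 0…6.
(1 + x^3)^3 has coefficients 1,0,0,3,0,0,3,0,0,1,0,0,0,0,0,0,0 for degrees 0…16.
Multiplying by (1 + x + x^2 + x^3 + x^4 + x^5) gives running coefficients 1,1,1,4,4,4,6,6,6,4,4,4,1,1,1,0,0 for degrees 0…16.
Finally multiplying by (1 + x + x^2), the product of all factors after the first has coefficients 1,2,3,6,9,12,14,16,18,16,14,12,9,6,3,2,1 for degrees 0…16.
[x^16] = 1·1 + 1·2 + 1·14 = 17.

17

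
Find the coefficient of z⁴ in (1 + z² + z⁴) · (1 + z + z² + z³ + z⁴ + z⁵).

(1 + z² + z⁴) has coefficients 1,0,1,0,1 for degrees 0…4.
(1 + z + z² + z³ + z⁴ + z⁵) has coefficients 1,1,1,1,1 for degrees 0…4.
[z⁴] = 1·1 + 1·1 + 1·1 = 3.

3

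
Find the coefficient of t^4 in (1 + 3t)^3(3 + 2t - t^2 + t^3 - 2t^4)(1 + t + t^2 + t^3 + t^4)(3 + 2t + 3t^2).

1777

(1 + 3t)^3 has coefficients 1,9,27,27 for degrees 0…3.
(3 + 2t - t^2 + t^3 - 2t^4) has coefficients 3,2,-1,1,-2 for degrees 0…4.
Multiplying by (1 + t + t^2 + t^3 + t^4) gives running coefficients 3,5,4,5,3 for degrees 0…4.
Finally multiplying by (3 + 2t + 3t^2), the product of all factors after the first has coefficients 9,21,31,38,31 for degrees 0…4.
[t^4] = 1·31 + 9·38 + 27·31 + 27·21 = 1777.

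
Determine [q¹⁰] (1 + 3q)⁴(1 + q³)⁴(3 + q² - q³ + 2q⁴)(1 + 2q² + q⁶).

(1 + 3q)⁴ has coefficients 1,12,54,108,81 for degrees 0…4.
(1 + q³)⁴ has coefficients 1,0,0,4,0,0,6,0,0,4,0 for degrees 0…10.
Multiplying by (3 + q² - q³ + 2q⁴) gives running coefficients 3,0,1,11,2,4,14,8,6,6,12 for degrees 0…10.
Finally multiplying by (1 + 2q² + q⁶), the product of all factors after the first has coefficients 3,0,7,11,4,26,21,16,35,33,26 for degrees 0…10.
[q¹⁰] = 1·26 + 12·33 + 54·35 + 108·16 + 81·21 = 5741.

5741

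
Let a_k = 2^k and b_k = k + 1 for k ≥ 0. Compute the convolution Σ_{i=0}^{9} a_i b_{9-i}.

Write out a_i and b_{9-i} for i = 0,…,9 and sum the products.
Σ = 1·10 + 2·9 + 4·8 + 8·7 + 16·6 + 32·5 + 64·4 + 128·3 + 256·2 + 512·1 = 2036.

2036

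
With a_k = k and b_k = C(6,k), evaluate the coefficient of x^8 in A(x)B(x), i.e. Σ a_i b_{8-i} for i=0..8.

320

Write out a_i and b_{8-i} for i = 0,…,8 and sum the products.
Σ = 0·0 + 1·0 + 2·1 + 3·6 + 4·15 + 5·20 + 6·15 + 7·6 + 8·1 = 320.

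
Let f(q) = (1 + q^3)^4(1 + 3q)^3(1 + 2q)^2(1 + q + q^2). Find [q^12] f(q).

2949

(1 + q^3)^4 has coefficients 1,0,0,4,0,0,6,0,0,4,0,0,1 for degrees 0…12.
(1 + 3q)^3 has coefficients 1,9,27,27,0,0,0,0,0,0,0,0,0 for degrees 0…12.
Multiplying by (1 + 2q)^2 gives running coefficients 1,13,67,171,216,108,0,0,0,0,0,0,0 for degrees 0…12.
Finally multiplying by (1 + q + q^2), the product of all factors after the first has coefficients 1,14,81,251,454,495,324,108,0,0,0,0,0 for degrees 0…12.
[q^12] = 1·0 + 4·0 + 6·324 + 4·251 + 1·1 = 2949.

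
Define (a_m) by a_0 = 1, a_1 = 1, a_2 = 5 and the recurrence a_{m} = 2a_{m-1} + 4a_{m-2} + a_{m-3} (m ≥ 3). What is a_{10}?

65763

The ordinary generating function has denominator 1 - 2z - 4z^2 - z^3.
Iterating the recurrence: a_0,…,a_{10} = 1, 1, 5, 15, 51, 167, 553, 1825, 6029, 19911, 65763.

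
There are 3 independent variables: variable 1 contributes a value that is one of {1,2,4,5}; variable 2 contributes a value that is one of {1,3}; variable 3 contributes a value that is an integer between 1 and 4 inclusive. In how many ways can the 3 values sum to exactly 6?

5

The generating function for the choices is (y + y^2 + y^4 + y^5)·(y + y^3)·(y + y^2 + y^3 + y^4); the count is [y^6].
(y + y^2 + y^4 + y^5) has coefficients 0,1,1,0,1,1 for degrees 0…5.
(y + y^3) has coefficients 0,1,0,1,0,0,0 for degrees 0…6.
Finally multiplying by (y + y^2 + y^3 + y^4), the product of all factors after the first has coefficients 0,0,1,1,2,2,1 for degrees 0…6.
[y^6] = 1·2 + 1·2 + 1·1 + 1·0 = 5.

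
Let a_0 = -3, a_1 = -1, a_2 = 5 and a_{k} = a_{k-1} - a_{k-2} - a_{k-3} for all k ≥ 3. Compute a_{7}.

The ordinary generating function has denominator 1 - y + y^2 + y^3.
Iterating the recurrence: a_0,…,a_{7} = -3, -1, 5, 9, 5, -9, -23, -19.

-19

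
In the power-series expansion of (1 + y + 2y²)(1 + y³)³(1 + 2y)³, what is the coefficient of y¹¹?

(1 + y + 2y²) has coefficients 1,1,2 for degrees 0…2.
(1 + y³)³ has coefficients 1,0,0,3,0,0,3,0,0,1,0,0 for degrees 0…11.
Finally multiplying by (1 + 2y)³, the product of all factors after the first has coefficients 1,6,12,11,18,36,27,18,36,25,6,12 for degrees 0…11.
[y¹¹] = 1·12 + 1·6 + 2·25 = 68.

68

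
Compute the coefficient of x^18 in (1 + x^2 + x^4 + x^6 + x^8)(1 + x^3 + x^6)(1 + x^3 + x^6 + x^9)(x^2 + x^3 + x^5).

(1 + x^2 + x^4 + x^6 + x^8) has coefficients 1,0,1,0,1,0,1,0,1 for degrees 0…8.
(1 + x^3 + x^6) has coefficients 1,0,0,1,0,0,1,0,0,0,0,0,0,0,0,0,0,0,0 for degrees 0…18.
Multiplying by (1 + x^3 + x^6 + x^9) gives running coefficients 1,0,0,2,0,0,3,0,0,3,0,0,2,0,0,1,0,0,0 for degrees 0…18.
Finally multiplying by (x^2 + x^3 + x^5), the product of all factors after the first has coefficients 0,0,1,1,0,3,2,0,5,3,0,6,3,0,5,2,0,3,1 for degrees 0…18.
[x^18] = 1·1 + 1·0 + 1·5 + 1·3 + 1·0 = 9.

9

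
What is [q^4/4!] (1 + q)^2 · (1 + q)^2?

24

The EGF product rule gives c_4 = Σ_{k_1+k_2=4} C(4; k_1,k_2) · ∏ g_i(k_i), where (1+q)^2 gives the falling factorial (2)_k; (1+q)^2 gives the falling factorial (2)_k.
g_1(k) for k = 0…4: 1, 2, 2, 0, 0.
g_2(k) for k = 0…4: 1, 2, 2, 0, 0.
c_4 = Σ_k C(4,k)·g_1(k)·g_2(4−k) = 6·2·2 = 24.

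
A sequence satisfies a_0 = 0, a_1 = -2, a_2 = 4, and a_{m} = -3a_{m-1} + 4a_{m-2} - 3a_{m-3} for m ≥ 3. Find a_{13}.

The ordinary generating function has denominator 1 + 3x - 4x^2 + 3x^3.
Iterating the recurrence: a_0,…,a_{13} = 0, -2, 4, -20, 82, -338, 1402, -5804, 24034, -99524, 412120, -1706558, 7066726, -29262770.

-29262770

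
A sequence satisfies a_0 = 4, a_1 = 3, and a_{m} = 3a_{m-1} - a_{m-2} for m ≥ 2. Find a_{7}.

555

The ordinary generating function has denominator 1 - 3q + q^2.
Iterating the recurrence: a_0,…,a_{7} = 4, 3, 5, 12, 31, 81, 212, 555.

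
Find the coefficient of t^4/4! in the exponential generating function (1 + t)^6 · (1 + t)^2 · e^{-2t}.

96

The EGF product rule gives c_4 = Σ_{k_1+k_2+k_3=4} C(4; k_1,k_2,k_3) · ∏ g_i(k_i), where (1+t)^6 gives the falling factorial (6)_k; (1+t)^2 gives the falling factorial (2)_k; e^{-2t} gives (-2)^k.
g_1(k) for k = 0…4: 1, 6, 30, 120, 360.
g_2(k) for k = 0…4: 1, 2, 2, 0, 0.
g_3(k) for k = 0…4: 1, -2, 4, -8, 16.
First combine the last two factors: h(k) = Σ_j C(k,j)·g_2(j)·g_3(k−j) for k = 0…4: 1, 0, -2, 4, 0.
c_4 = Σ_k C(4,k)·g_1(k)·h(4−k) = 4·6·4 + 6·30·(-2) + 1·360·1 = 96 − 360 + 360 = 96.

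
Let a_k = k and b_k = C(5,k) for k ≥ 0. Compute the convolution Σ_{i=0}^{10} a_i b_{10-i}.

The convolution is the x^10 coefficient of A(x)B(x).
Σ = 0·0 + 1·0 + 2·0 + 3·0 + 4·0 + 5·1 + 6·5 + 7·10 + 8·10 + 9·5 + 10·1 = 240.

240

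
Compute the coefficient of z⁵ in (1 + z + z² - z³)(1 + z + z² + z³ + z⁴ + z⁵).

2

(1 + z + z² - z³) has coefficients 1,1,1,-1 for degrees 0…3.
(1 + z + z² + z³ + z⁴ + z⁵) has coefficients 1,1,1,1,1,1 for degrees 0…5.
[z⁵] = 1·1 + 1·1 + 1·1 − 1·1 = 2.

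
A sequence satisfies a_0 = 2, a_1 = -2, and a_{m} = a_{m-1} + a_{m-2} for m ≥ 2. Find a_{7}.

The ordinary generating function has denominator 1 - y - y^2.
Iterating the recurrence: a_0,…,a_{7} = 2, -2, 0, -2, -2, -4, -6, -10.

-10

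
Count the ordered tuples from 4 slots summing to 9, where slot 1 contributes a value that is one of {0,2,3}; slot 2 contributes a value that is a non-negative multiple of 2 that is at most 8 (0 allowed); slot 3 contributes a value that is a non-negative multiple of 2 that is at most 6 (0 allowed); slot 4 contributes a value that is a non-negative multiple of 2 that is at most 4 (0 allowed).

The generating function for the choices is (1 + z² + z³)·(1 + z² + z⁴ + z⁶ + z⁸)·(1 + z² + z⁴ + z⁶)·(1 + z² + z⁴); the count is [z⁹].
(1 + z² + z³) has coefficients 1,0,1,1 for degrees 0…3.
(1 + z² + z⁴ + z⁶ + z⁸) has coefficients 1,0,1,0,1,0,1,0,1,0 for degrees 0…9.
Multiplying by (1 + z² + z⁴ + z⁶) gives running coefficients 1,0,2,0,3,0,4,0,4,0 for degrees 0…9.
Finally multiplying by (1 + z² + z⁴), the product of all factors after the first has coefficients 1,0,3,0,6,0,9,0,11,0 for degrees 0…9.
[z⁹] = 1·0 + 1·0 + 1·9 = 9.

9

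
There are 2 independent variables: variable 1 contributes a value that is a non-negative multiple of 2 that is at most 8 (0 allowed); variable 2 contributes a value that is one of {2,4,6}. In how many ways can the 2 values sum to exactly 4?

2

The generating function for the choices is (1 + y^2 + y^4 + y^6 + y^8)·(y^2 + y^4 + y^6); the count is [y^4].
(1 + y^2 + y^4 + y^6 + y^8) has coefficients 1,0,1,0,1 for degrees 0…4.
(y^2 + y^4 + y^6) has coefficients 0,0,1,0,1 for degrees 0…4.
[y^4] = 1·1 + 1·1 + 1·0 = 2.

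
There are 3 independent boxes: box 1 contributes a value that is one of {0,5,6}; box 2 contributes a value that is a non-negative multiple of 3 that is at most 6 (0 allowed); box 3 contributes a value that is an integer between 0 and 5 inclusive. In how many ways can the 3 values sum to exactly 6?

The generating function for the choices is (1 + x^5 + x^6)·(1 + x^3 + x^6)·(1 + x + x^2 + x^3 + x^4 + x^5); the count is [x^6].
(1 + x^5 + x^6) has coefficients 1,0,0,0,0,1,1 for degrees 0…6.
(1 + x^3 + x^6) has coefficients 1,0,0,1,0,0,1 for degrees 0…6.
Finally multiplying by (1 + x + x^2 + x^3 + x^4 + x^5), the product of all factors after the first has coefficients 1,1,1,2,2,2,2 for degrees 0…6.
[x^6] = 1·2 + 1·1 + 1·1 = 4.

4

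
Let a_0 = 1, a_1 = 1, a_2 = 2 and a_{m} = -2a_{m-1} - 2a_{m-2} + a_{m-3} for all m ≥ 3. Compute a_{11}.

The ordinary generating function has denominator 1 + 2t + 2t^2 - t^3.
Iterating the recurrence: a_0,…,a_{11} = 1, 1, 2, -5, 7, -2, -15, 41, -54, 11, 127, -330.

-330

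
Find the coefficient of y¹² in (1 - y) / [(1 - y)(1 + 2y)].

Partial fractions give a closed form: a_n = (1)·(-2)^n.
At n = 12: a_12 = 4096.

4096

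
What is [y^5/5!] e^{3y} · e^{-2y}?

1

The EGF product rule gives c_5 = Σ_{k_1+k_2=5} C(5; k_1,k_2) · ∏ g_i(k_i), where e^{3y} gives (3)^k; e^{-2y} gives (-2)^k.
g_1(k) for k = 0…5: 1, 3, 9, 27, 81, 243.
g_2(k) for k = 0…5: 1, -2, 4, -8, 16, -32.
c_5 = Σ_k C(5,k)·g_1(k)·g_2(5−k) = 1·1·(-32) + 5·3·16 + 10·9·(-8) + 10·27·4 + 5·81·(-2) + 1·243·1 = −32 + 240 − 720 + 1080 − 810 + 243 = 1.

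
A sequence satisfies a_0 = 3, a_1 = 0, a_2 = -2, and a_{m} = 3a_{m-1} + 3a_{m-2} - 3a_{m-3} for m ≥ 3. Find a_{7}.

-2475

The ordinary generating function has denominator 1 - 3y - 3y^2 + 3y^3.
Iterating the recurrence: a_0,…,a_{7} = 3, 0, -2, -15, -51, -192, -684, -2475.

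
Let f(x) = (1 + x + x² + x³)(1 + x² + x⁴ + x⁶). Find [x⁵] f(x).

(1 + x + x² + x³) has coefficients 1,1,1,1 for degrees 0…3.
(1 + x² + x⁴ + x⁶) has coefficients 1,0,1,0,1,0 for degrees 0…5.
[x⁵] = 1·0 + 1·1 + 1·0 + 1·1 = 2.

2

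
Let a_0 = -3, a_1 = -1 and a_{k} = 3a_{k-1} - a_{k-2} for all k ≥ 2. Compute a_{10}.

The ordinary generating function has denominator 1 - 3t + t^2.
Iterating the recurrence: a_0,…,a_{10} = -3, -1, 0, 1, 3, 8, 21, 55, 144, 377, 987.

987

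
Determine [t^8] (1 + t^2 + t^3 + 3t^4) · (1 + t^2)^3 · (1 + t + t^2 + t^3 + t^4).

(1 + t^2 + t^3 + 3t^4) has coefficients 1,0,1,1,3 for degrees 0…4.
(1 + t^2)^3 has coefficients 1,0,3,0,3,0,1,0,0 for degrees 0…8.
Finally multiplying by (1 + t + t^2 + t^3 + t^4), the product of all factors after the first has coefficients 1,1,4,4,7,6,7,4,4 for degrees 0…8.
[t^8] = 1·4 + 1·7 + 1·6 + 3·7 = 38.

38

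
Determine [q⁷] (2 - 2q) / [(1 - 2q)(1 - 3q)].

Partial fractions give a closed form: a_n = (-2)·2^n + (4)·3^n.
At n = 7: a_7 = 8492.

8492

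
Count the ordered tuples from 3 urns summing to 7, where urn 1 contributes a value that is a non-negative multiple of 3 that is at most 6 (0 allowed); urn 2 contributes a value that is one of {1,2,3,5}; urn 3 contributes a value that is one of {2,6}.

The generating function for the choices is (1 + q^3 + q^6)·(q + q^2 + q^3 + q^5)·(q^2 + q^6); the count is [q^7].
(1 + q^3 + q^6) has coefficients 1,0,0,1,0,0,1 for degrees 0…6.
(q + q^2 + q^3 + q^5) has coefficients 0,1,1,1,0,1,0,0 for degrees 0…7.
Finally multiplying by (q^2 + q^6), the product of all factors after the first has coefficients 0,0,0,1,1,1,0,2 for degrees 0…7.
[q^7] = 1·2 + 1·1 + 1·0 = 3.

3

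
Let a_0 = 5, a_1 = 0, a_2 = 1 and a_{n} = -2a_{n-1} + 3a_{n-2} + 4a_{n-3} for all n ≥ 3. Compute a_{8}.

-1909

The ordinary generating function has denominator 1 + 2q - 3q^2 - 4q^3.
Iterating the recurrence: a_0,…,a_{8} = 5, 0, 1, 18, -33, 124, -275, 790, -1909.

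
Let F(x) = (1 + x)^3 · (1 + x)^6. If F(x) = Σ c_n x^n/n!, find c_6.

60480

The EGF product rule gives c_6 = Σ_{k_1+k_2=6} C(6; k_1,k_2) · ∏ g_i(k_i), where (1+x)^3 gives the falling factorial (3)_k; (1+x)^6 gives the falling factorial (6)_k.
g_1(k) for k = 0…6: 1, 3, 6, 6, 0, 0, 0.
g_2(k) for k = 0…6: 1, 6, 30, 120, 360, 720, 720.
c_6 = Σ_k C(6,k)·g_1(k)·g_2(6−k) = 1·1·720 + 6·3·720 + 15·6·360 + 20·6·120 = 720 + 12960 + 32400 + 14400 = 60480.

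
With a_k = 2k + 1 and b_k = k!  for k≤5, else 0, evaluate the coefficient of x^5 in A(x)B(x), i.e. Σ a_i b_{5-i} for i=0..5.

Write out a_i and b_{5-i} for i = 0,…,5 and sum the products.
Σ = 1·120 + 3·24 + 5·6 + 7·2 + 9·1 + 11·1 = 256.

256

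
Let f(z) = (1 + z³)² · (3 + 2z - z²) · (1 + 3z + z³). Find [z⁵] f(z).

(1 + z³)² has coefficients 1,0,0,2,0,0 for degrees 0…5.
(3 + 2z - z²) has coefficients 3,2,-1,0,0,0 for degrees 0…5.
Finally multiplying by (1 + 3z + z³), the product of all factors after the first has coefficients 3,11,5,0,2,-1 for degrees 0…5.
[z⁵] = 1·(-1) + 2·5 = 9.

9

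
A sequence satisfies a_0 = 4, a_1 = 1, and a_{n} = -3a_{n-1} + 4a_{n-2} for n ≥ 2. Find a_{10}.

The ordinary generating function has denominator 1 + 3z - 4z^2.
Iterating the recurrence: a_0,…,a_{10} = 4, 1, 13, -35, 157, -611, 2461, -9827, 39325, -157283, 629149.

629149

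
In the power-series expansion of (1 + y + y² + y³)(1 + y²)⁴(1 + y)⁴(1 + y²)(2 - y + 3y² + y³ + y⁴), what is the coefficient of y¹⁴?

(1 + y + y² + y³) has coefficients 1,1,1,1 for degrees 0…3.
(1 + y²)⁴ has coefficients 1,0,4,0,6,0,4,0,1,0,0,0,0,0,0 for degrees 0…14.
Multiplying by (1 + y)⁴ gives running coefficients 1,4,10,20,31,40,44,40,31,20,10,4,1,0,0 for degrees 0…14.
Multiplying by (1 + y²) gives running coefficients 1,4,11,24,41,60,75,80,75,60,41,24,11,4,1 for degrees 0…14.
Finally multiplying by (2 - y + 3y² + y³ + y⁴), the product of all factors after the first has coefficients 2,7,21,50,96,166,248,330,396,420,402,342,256,170,96 for degrees 0…14.
[y¹⁴] = 1·96 + 1·170 + 1·256 + 1·342 = 864.

864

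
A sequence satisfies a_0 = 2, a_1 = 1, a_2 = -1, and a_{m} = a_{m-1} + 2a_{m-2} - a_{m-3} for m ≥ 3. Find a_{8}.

The ordinary generating function has denominator 1 - x - 2x^2 + x^3.
Iterating the recurrence: a_0,…,a_{8} = 2, 1, -1, -1, -4, -5, -12, -18, -37.

-37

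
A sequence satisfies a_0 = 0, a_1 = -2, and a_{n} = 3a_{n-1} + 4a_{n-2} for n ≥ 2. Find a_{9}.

The ordinary generating function has denominator 1 - 3y - 4y^2.
Iterating the recurrence: a_0,…,a_{9} = 0, -2, -6, -26, -102, -410, -1638, -6554, -26214, -104858.

-104858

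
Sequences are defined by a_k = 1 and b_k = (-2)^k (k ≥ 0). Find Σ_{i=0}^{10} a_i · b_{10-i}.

683

Write out a_i and b_{10-i} for i = 0,…,10 and sum the products.
Σ = 1·1024 + 1·(-512) + 1·256 + 1·(-128) + 1·64 + 1·(-32) + 1·16 + 1·(-8) + 1·4 + 1·(-2) + 1·1 = 683.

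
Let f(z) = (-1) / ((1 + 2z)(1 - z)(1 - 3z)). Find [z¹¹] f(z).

The denominator gives the recurrence a_n = 2a_(n−1) + 5a_(n−2) − 6a_(n−3) for n ≥ 3; the numerator fixes a_0 = -1, a_1 = -2, a_2 = -9.
Iterating: -1, -2, -9, -22, -77, -210, -673, -1934, -5973, -17578, -53417, -158886, so a_11 = -158886.

-158886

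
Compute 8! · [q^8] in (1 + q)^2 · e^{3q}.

82377

The EGF product rule gives c_8 = Σ_{k_1+k_2=8} C(8; k_1,k_2) · ∏ g_i(k_i), where (1+q)^2 gives the falling factorial (2)_k; e^{3q} gives (3)^k.
g_1(k) for k = 0…8: 1, 2, 2, 0, 0, 0, 0, 0, 0.
g_2(k) for k = 0…8: 1, 3, 9, 27, 81, 243, 729, 2187, 6561.
c_8 = Σ_k C(8,k)·g_1(k)·g_2(8−k) = 1·1·6561 + 8·2·2187 + 28·2·729 = 6561 + 34992 + 40824 = 82377.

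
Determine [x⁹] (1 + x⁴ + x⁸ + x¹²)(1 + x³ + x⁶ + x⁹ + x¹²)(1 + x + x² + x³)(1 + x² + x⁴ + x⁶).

(1 + x⁴ + x⁸ + x¹²) has coefficients 1,0,0,0,1,0,0,0,1,0 for degrees 0…9.
(1 + x³ + x⁶ + x⁹ + x¹²) has coefficients 1,0,0,1,0,0,1,0,0,1 for degrees 0…9.
Multiplying by (1 + x + x² + x³) gives running coefficients 1,1,1,2,1,1,2,1,1,2 for degrees 0…9.
Finally multiplying by (1 + x² + x⁴ + x⁶), the product of all factors after the first has coefficients 1,1,2,3,3,4,5,5,5,6 for degrees 0…9.
[x⁹] = 1·6 + 1·4 + 1·1 = 11.

11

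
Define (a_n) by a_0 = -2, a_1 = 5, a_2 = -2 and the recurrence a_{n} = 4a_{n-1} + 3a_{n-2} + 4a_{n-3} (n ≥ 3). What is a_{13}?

8455085

The ordinary generating function has denominator 1 - 4t - 3t^2 - 4t^3.
Iterating the recurrence: a_0,…,a_{13} = -2, 5, -2, -1, 10, 29, 142, 695, 3322, 15941, 76510, 367151, 1761898, 8455085.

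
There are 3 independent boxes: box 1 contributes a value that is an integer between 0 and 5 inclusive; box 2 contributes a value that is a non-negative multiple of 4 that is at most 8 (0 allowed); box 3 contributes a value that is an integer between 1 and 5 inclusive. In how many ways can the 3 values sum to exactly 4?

The generating function for the choices is (1 + x + x^2 + x^3 + x^4 + x^5)·(1 + x^4 + x^8)·(x + x^2 + x^3 + x^4 + x^5); the count is [x^4].
(1 + x + x^2 + x^3 + x^4 + x^5) has coefficients 1,1,1,1,1 for degrees 0…4.
(1 + x^4 + x^8) has coefficients 1,0,0,0,1 for degrees 0…4.
Finally multiplying by (x + x^2 + x^3 + x^4 + x^5), the product of all factors after the first has coefficients 0,1,1,1,1 for degrees 0…4.
[x^4] = 1·1 + 1·1 + 1·1 + 1·1 + 1·0 = 4.

4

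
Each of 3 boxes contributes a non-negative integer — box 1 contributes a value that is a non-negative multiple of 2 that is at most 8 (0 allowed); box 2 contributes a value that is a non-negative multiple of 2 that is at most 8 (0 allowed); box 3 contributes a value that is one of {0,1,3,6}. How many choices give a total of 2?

2

The generating function for the choices is (1 + q² + q⁴ + q⁶ + q⁸)·(1 + q² + q⁴ + q⁶ + q⁸)·(1 + q + q³ + q⁶); the count is [q²].
(1 + q² + q⁴ + q⁶ + q⁸) has coefficients 1,0,1 for degrees 0…2.
(1 + q² + q⁴ + q⁶ + q⁸) has coefficients 1,0,1 for degrees 0…2.
Finally multiplying by (1 + q + q³ + q⁶), the product of all factors after the first has coefficients 1,1,1 for degrees 0…2.
[q²] = 1·1 + 1·1 = 2.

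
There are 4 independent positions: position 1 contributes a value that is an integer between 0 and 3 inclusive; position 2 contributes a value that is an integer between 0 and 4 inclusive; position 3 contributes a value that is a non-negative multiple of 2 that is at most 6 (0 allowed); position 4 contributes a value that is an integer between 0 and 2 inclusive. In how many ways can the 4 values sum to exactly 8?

29

The generating function for the choices is (1 + q + q^2 + q^3)·(1 + q + q^2 + q^3 + q^4)·(1 + q^2 + q^4 + q^6)·(1 + q + q^2); the count is [q^8].
(1 + q + q^2 + q^3) has coefficients 1,1,1,1 for degrees 0…3.
(1 + q + q^2 + q^3 + q^4) has coefficients 1,1,1,1,1,0,0,0,0 for degrees 0…8.
Multiplying by (1 + q^2 + q^4 + q^6) gives running coefficients 1,1,2,2,3,2,3,2,2 for degrees 0…8.
Finally multiplying by (1 + q + q^2), the product of all factors after the first has coefficients 1,2,4,5,7,7,8,7,7 for degrees 0…8.
[q^8] = 1·7 + 1·7 + 1·8 + 1·7 = 29.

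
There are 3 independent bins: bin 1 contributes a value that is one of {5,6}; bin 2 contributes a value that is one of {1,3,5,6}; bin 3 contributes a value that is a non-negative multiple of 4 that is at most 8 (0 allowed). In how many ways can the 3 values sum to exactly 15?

3

The generating function for the choices is (x^5 + x^6)·(x + x^3 + x^5 + x^6)·(1 + x^4 + x^8); the count is [x^15].
(x^5 + x^6) has coefficients 0,0,0,0,0,1,1 for degrees 0…6.
(x + x^3 + x^5 + x^6) has coefficients 0,1,0,1,0,1,1,0,0,0,0,0,0,0,0,0 for degrees 0…15.
Finally multiplying by (1 + x^4 + x^8), the product of all factors after the first has coefficients 0,1,0,1,0,2,1,1,0,2,1,1,0,1,1,0 for degrees 0…15.
[x^15] = 1·1 + 1·2 = 3.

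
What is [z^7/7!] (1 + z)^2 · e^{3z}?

The EGF product rule gives c_7 = Σ_{k_1+k_2=7} C(7; k_1,k_2) · ∏ g_i(k_i), where (1+z)^2 gives the falling factorial (2)_k; e^{3z} gives (3)^k.
g_1(k) for k = 0…7: 1, 2, 2, 0, 0, 0, 0, 0.
g_2(k) for k = 0…7: 1, 3, 9, 27, 81, 243, 729, 2187.
c_7 = Σ_k C(7,k)·g_1(k)·g_2(7−k) = 1·1·2187 + 7·2·729 + 21·2·243 = 2187 + 10206 + 10206 = 22599.

22599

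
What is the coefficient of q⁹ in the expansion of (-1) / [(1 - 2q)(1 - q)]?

Partial fractions give a closed form: a_n = (-2)·2^n + (1)·1^n.
At n = 9: a_9 = -1023.

-1023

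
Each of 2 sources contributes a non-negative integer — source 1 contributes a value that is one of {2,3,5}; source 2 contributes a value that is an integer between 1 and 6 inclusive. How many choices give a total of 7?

The generating function for the choices is (x² + x³ + x⁵)·(x + x² + x³ + x⁴ + x⁵ + x⁶); the count is [x⁷].
(x² + x³ + x⁵) has coefficients 0,0,1,1,0,1 for degrees 0…5.
(x + x² + x³ + x⁴ + x⁵ + x⁶) has coefficients 0,1,1,1,1,1,1,0 for degrees 0…7.
[x⁷] = 1·1 + 1·1 + 1·1 = 3.

3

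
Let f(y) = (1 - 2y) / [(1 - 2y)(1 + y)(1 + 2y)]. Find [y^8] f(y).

Partial fractions give a closed form: a_n = (-1)·(-1)^n + (2)·(-2)^n.
At n = 8: a_8 = 511.

511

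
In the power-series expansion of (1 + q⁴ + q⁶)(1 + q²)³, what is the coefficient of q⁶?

5

(1 + q⁴ + q⁶) has coefficients 1,0,0,0,1,0,1 for degrees 0…6.
(1 + q²)³ has coefficients 1,0,3,0,3,0,1 for degrees 0…6.
[q⁶] = 1·1 + 1·3 + 1·1 = 5.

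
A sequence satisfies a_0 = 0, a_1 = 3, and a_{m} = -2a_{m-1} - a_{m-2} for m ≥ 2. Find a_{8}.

-24

The ordinary generating function has denominator 1 + 2q + q^2.
Iterating the recurrence: a_0,…,a_{8} = 0, 3, -6, 9, -12, 15, -18, 21, -24.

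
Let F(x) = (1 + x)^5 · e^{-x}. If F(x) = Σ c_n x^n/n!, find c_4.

The EGF product rule gives c_4 = Σ_{k_1+k_2=4} C(4; k_1,k_2) · ∏ g_i(k_i), where (1+x)^5 gives the falling factorial (5)_k; e^{-x} gives (-1)^k.
g_1(k) for k = 0…4: 1, 5, 20, 60, 120.
g_2(k) for k = 0…4: 1, -1, 1, -1, 1.
c_4 = Σ_k C(4,k)·g_1(k)·g_2(4−k) = 1·1·1 + 4·5·(-1) + 6·20·1 + 4·60·(-1) + 1·120·1 = 1 − 20 + 120 − 240 + 120 = -19.

-19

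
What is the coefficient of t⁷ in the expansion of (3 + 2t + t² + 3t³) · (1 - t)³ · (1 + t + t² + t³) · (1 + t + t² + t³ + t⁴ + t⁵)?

-1

(3 + 2t + t² + 3t³) has coefficients 3,2,1,3 for degrees 0…3.
(1 - t)³ has coefficients 1,-3,3,-1,0,0,0,0 for degrees 0…7.
Multiplying by (1 + t + t² + t³) gives running coefficients 1,-2,1,0,-1,2,-1,0 for degrees 0…7.
Finally multiplying by (1 + t + t² + t³ + t⁴ + t⁵), the product of all factors after the first has coefficients 1,-1,0,0,-1,1,-1,1 for degrees 0…7.
[t⁷] = 3·1 + 2·(-1) + 1·1 + 3·(-1) = -1.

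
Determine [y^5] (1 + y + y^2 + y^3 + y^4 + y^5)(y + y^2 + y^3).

(1 + y + y^2 + y^3 + y^4 + y^5) has coefficients 1,1,1,1,1,1 for degrees 0…5.
(y + y^2 + y^3) has coefficients 0,1,1,1,0,0 for degrees 0…5.
[y^5] = 1·0 + 1·0 + 1·1 + 1·1 + 1·1 + 1·0 = 3.

3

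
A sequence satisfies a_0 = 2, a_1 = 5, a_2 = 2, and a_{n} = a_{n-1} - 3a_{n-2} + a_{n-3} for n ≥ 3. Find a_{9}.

-7

The ordinary generating function has denominator 1 - z + 3z^2 - z^3.
Iterating the recurrence: a_0,…,a_{9} = 2, 5, 2, -11, -12, 23, 48, -33, -154, -7.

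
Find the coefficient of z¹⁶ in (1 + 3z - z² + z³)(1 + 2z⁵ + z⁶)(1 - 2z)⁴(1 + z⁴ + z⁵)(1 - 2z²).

(1 + 3z - z² + z³) has coefficients 1,3,-1,1 for degrees 0…3.
(1 + 2z⁵ + z⁶) has coefficients 1,0,0,0,0,2,1,0,0,0,0,0,0,0,0,0,0 for degrees 0…16.
Multiplying by (1 - 2z)⁴ gives running coefficients 1,-8,24,-32,16,2,-15,40,-40,0,16,0,0,0,0,0,0 for degrees 0…16.
Multiplying by (1 + z⁴ + z⁵) gives running coefficients 1,-8,24,-32,17,-5,1,32,-56,18,3,25,0,-40,16,16,0 for degrees 0…16.
Finally multiplying by (1 - 2z²), the product of all factors after the first has coefficients 1,-8,22,-16,-31,59,-33,42,-58,-46,115,-11,-6,-90,16,96,-32 for degrees 0…16.
[z¹⁶] = 1·(-32) + 3·96 − 1·16 + 1·(-90) = 150.

150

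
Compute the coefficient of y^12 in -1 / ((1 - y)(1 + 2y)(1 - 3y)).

-479389

Partial fractions give a closed form: a_n = (1/6)·1^n + (-4/15)·(-2)^n + (-9/10)·3^n.
At n = 12: a_12 = -479389.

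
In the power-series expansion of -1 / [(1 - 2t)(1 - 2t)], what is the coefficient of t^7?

-1024

The denominator gives the recurrence a_n = 4a_(n−1) − 4a_(n−2) for n ≥ 2; the numerator fixes a_0 = -1, a_1 = -4.
Iterating: -1, -4, -12, -32, -80, -192, -448, -1024, so a_7 = -1024.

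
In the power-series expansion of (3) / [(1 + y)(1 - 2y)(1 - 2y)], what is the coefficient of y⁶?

The denominator gives the recurrence a_n = 3a_(n−1) − 4a_(n−3) for n ≥ 3; the numerator fixes a_0 = 3, a_1 = 9, a_2 = 27.
Iterating: 3, 9, 27, 69, 171, 405, 939, so a_6 = 939.

939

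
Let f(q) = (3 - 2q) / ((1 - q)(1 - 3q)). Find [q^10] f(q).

The denominator gives the recurrence a_n = 4a_(n−1) − 3a_(n−2) for n ≥ 2; the numerator fixes a_0 = 3, a_1 = 10.
Iterating: 3, 10, 31, 94, 283, 850, 2551, 7654, 22963, 68890, 206671, so a_10 = 206671.

206671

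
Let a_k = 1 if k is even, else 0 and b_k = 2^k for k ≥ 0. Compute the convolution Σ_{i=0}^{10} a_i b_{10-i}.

1365

The convolution is the t^10 coefficient of A(t)B(t).
Σ = 1·1024 + 0·512 + 1·256 + 0·128 + 1·64 + 0·32 + 1·16 + 0·8 + 1·4 + 0·2 + 1·1 = 1365.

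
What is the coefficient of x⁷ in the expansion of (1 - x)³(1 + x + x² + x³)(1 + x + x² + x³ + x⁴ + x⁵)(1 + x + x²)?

(1 - x)³ has coefficients 1,-3,3,-1 for degrees 0…3.
(1 + x + x² + x³) has coefficients 1,1,1,1,0,0,0,0 for degrees 0…7.
Multiplying by (1 + x + x² + x³ + x⁴ + x⁵) gives running coefficients 1,2,3,4,4,4,3,2 for degrees 0…7.
Finally multiplying by (1 + x + x²), the product of all factors after the first has coefficients 1,3,6,9,11,12,11,9 for degrees 0…7.
[x⁷] = 1·9 − 3·11 + 3·12 − 1·11 = 1.

1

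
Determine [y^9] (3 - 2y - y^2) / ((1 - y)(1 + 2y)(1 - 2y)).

256

Partial fractions give a closed form: a_n = (5/4)·(-2)^n + (7/4)·2^n.
At n = 9: a_9 = 256.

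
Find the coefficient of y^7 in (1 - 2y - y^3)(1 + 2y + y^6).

(1 - 2y - y^3) has coefficients 1,-2,0,-1 for degrees 0…3.
(1 + 2y + y^6) has coefficients 1,2,0,0,0,0,1,0 for degrees 0…7.
[y^7] = 1·0 − 2·1 − 1·0 = -2.

-2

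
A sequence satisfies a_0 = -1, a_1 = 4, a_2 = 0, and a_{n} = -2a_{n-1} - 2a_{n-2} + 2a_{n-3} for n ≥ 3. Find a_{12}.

The ordinary generating function has denominator 1 + 2q + 2q^2 - 2q^3.
Iterating the recurrence: a_0,…,a_{12} = -1, 4, 0, -10, 28, -36, -4, 136, -336, 392, 160, -1776, 4016.

4016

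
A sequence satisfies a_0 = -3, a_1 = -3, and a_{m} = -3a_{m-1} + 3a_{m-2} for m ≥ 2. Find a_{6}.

405

The ordinary generating function has denominator 1 + 3z - 3z^2.
Iterating the recurrence: a_0,…,a_{6} = -3, -3, 0, -9, 27, -108, 405.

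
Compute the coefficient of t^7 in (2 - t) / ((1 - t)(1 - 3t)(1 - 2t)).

Partial fractions give a closed form: a_n = (1/2)·1^n + (15/2)·3^n + (-6)·2^n.
At n = 7: a_7 = 15635.

15635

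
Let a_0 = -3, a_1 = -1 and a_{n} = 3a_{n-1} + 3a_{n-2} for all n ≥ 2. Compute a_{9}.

The ordinary generating function has denominator 1 - 3q - 3q^2.
Iterating the recurrence: a_0,…,a_{9} = -3, -1, -12, -39, -153, -576, -2187, -8289, -31428, -119151.

-119151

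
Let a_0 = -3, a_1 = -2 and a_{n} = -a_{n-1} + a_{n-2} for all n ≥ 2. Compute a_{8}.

3

The ordinary generating function has denominator 1 + t - t^2.
Iterating the recurrence: a_0,…,a_{8} = -3, -2, -1, -1, 0, -1, 1, -2, 3.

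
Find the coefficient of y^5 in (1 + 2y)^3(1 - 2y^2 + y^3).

(1 + 2y)^3 has coefficients 1,6,12,8 for degrees 0…3.
(1 - 2y^2 + y^3) has coefficients 1,0,-2,1,0,0 for degrees 0…5.
[y^5] = 1·0 + 6·0 + 12·1 + 8·(-2) = -4.

-4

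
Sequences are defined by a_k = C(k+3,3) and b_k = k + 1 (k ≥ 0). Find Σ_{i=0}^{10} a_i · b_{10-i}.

This is [x^10] in the product of the two ordinary generating functions.
Σ = 1·11 + 4·10 + 10·9 + 20·8 + 35·7 + 56·6 + 84·5 + 120·4 + 165·3 + 220·2 + 286·1 = 3003.

3003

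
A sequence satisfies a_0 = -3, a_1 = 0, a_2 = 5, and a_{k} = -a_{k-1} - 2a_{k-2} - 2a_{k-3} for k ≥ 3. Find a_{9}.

-5

The ordinary generating function has denominator 1 + q + 2q^2 + 2q^3.
Iterating the recurrence: a_0,…,a_{9} = -3, 0, 5, 1, -11, -1, 21, 3, -43, -5.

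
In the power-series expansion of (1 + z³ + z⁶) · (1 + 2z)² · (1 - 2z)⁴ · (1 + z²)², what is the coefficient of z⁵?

(1 + z³ + z⁶) has coefficients 1,0,0,1,0,0 for degrees 0…5.
(1 + 2z)² has coefficients 1,4,4,0,0,0 for degrees 0…5.
Multiplying by (1 - 2z)⁴ gives running coefficients 1,-4,-4,32,-16,-64 for degrees 0…5.
Finally multiplying by (1 + z²)², the product of all factors after the first has coefficients 1,-4,-2,24,-23,-4 for degrees 0…5.
[z⁵] = 1·(-4) + 1·(-2) = -6.

-6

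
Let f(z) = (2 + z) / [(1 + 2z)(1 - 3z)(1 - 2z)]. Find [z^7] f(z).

8827

Partial fractions give a closed form: a_n = (3/10)·(-2)^n + (21/5)·3^n + (-5/2)·2^n.
At n = 7: a_7 = 8827.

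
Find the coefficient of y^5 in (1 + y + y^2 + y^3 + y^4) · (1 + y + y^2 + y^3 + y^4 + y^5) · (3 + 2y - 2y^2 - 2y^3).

11

(1 + y + y^2 + y^3 + y^4) has coefficients 1,1,1,1,1 for degrees 0…4.
(1 + y + y^2 + y^3 + y^4 + y^5) has coefficients 1,1,1,1,1,1 for degrees 0…5.
Finally multiplying by (3 + 2y - 2y^2 - 2y^3), the product of all factors after the first has coefficients 3,5,3,1,1,1 for degrees 0…5.
[y^5] = 1·1 + 1·1 + 1·1 + 1·3 + 1·5 = 11.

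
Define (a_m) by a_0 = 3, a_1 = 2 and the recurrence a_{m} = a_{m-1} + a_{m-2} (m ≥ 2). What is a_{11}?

343

The ordinary generating function has denominator 1 - x - x^2.
Iterating the recurrence: a_0,…,a_{11} = 3, 2, 5, 7, 12, 19, 31, 50, 81, 131, 212, 343.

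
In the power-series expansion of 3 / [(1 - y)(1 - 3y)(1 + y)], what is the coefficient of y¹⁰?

Partial fractions give a closed form: a_n = (-3/4)·1^n + (27/8)·3^n + (3/8)·(-1)^n.
At n = 10: a_10 = 199290.

199290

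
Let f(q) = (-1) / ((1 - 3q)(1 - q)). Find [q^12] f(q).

Partial fractions give a closed form: a_n = (-3/2)·3^n + (1/2)·1^n.
At n = 12: a_12 = -797161.

-797161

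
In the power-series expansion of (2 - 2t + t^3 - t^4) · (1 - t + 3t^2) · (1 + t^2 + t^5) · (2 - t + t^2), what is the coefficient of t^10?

(2 - 2t + t^3 - t^4) has coefficients 2,-2,0,1,-1 for degrees 0…4.
(1 - t + 3t^2) has coefficients 1,-1,3,0,0,0,0,0,0,0,0 for degrees 0…10.
Multiplying by (1 + t^2 + t^5) gives running coefficients 1,-1,4,-1,3,1,-1,3,0,0,0 for degrees 0…10.
Finally multiplying by (2 - t + t^2), the product of all factors after the first has coefficients 2,-3,10,-7,11,-2,0,8,-4,3,0 for degrees 0…10.
[t^10] = 2·0 − 2·3 + 1·8 − 1·0 = 2.

2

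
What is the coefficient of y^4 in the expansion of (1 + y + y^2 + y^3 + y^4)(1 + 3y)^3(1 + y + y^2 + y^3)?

175

(1 + y + y^2 + y^3 + y^4) has coefficients 1,1,1,1,1 for degrees 0…4.
(1 + 3y)^3 has coefficients 1,9,27,27,0 for degrees 0…4.
Finally multiplying by (1 + y + y^2 + y^3), the product of all factors after the first has coefficients 1,10,37,64,63 for degrees 0…4.
[y^4] = 1·63 + 1·64 + 1·37 + 1·10 + 1·1 = 175.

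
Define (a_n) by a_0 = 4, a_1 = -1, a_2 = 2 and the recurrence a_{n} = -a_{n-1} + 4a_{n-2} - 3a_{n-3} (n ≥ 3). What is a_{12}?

137603

The ordinary generating function has denominator 1 + y - 4y^2 + 3y^3.
Iterating the recurrence: a_0,…,a_{12} = 4, -1, 2, -18, 29, -107, 277, -792, 2221, -6220, 17480, -49023, 137603.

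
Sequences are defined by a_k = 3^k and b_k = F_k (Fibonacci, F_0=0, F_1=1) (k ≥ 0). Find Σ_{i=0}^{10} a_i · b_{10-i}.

Write out a_i and b_{10-i} for i = 0,…,10 and sum the products.
Σ = 1·55 + 3·34 + 9·21 + 27·13 + 81·8 + 243·5 + 729·3 + 2187·2 + 6561·1 + 19683·1 + 59049·0 = 35365.

35365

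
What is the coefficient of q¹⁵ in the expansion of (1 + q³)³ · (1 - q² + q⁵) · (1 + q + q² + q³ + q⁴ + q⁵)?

3

(1 + q³)³ has coefficients 1,0,0,3,0,0,3,0,0,1 for degrees 0…9.
(1 - q² + q⁵) has coefficients 1,0,-1,0,0,1,0,0,0,0,0,0,0,0,0,0 for degrees 0…15.
Finally multiplying by (1 + q + q² + q³ + q⁴ + q⁵), the product of all factors after the first has coefficients 1,1,0,0,0,1,0,0,1,1,1,0,0,0,0,0 for degrees 0…15.
[q¹⁵] = 1·0 + 3·0 + 3·1 + 1·0 = 3.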